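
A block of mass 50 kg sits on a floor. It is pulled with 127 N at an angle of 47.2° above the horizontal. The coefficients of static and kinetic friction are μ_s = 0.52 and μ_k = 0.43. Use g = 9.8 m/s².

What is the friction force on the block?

Vertical equilibrium gives N = m g − P sin α = 396.8 N.
Horizontally, friction must balance P cos α = 86.29 N.
The static-friction limit is μ_s N = 206.3 N.
Since 86.29 N does not exceed the limit, the block stays at rest and f = 86.3 N.

f ≈ 86.3 N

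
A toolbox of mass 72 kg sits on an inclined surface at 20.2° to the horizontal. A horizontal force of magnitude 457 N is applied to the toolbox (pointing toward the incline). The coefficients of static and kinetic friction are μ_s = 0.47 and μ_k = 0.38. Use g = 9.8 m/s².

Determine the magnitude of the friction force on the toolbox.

Normal direction: N = m g cos θ + P sin θ = 820 N.
Along the incline, the net driving force (taking up-slope positive) is P cos θ − m g sin θ = 428.9 − 243.6 = 185.2 N, so equilibrium requires friction f = -185.2 N (down-slope).
Maximum static friction: μ_s N = 0.47 × 820 = 385.4 N.
Since 185.2 N is within the 385.4 N limit, the toolbox stays put and friction is exactly 185 N.

f ≈ 185 N (down the incline)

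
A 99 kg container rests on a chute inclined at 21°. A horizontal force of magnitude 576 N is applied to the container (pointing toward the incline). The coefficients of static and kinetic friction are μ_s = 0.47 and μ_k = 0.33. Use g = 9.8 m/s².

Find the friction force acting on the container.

The horizontal push has a component P sin θ into the surface, so N = m g cos θ + P sin θ = 905.8 + 206.4 = 1112 N.
Parallel to the incline: P cos θ − m g sin θ = 537.7 − 347.7 = 190.1 N; the friction needed to balance this is 190.1 N acting down the slope.
Maximum static friction: μ_s N = 0.47 × 1112 = 522.7 N.
Since 190.1 N is within the 522.7 N limit, the container stays put and friction is exactly 190 N.

f ≈ 190 N (down the incline)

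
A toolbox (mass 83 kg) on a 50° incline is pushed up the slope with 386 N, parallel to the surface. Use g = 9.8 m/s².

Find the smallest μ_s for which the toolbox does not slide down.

N = m g cos θ = 522.8 N.
Friction must make up the shortfall along the incline: f = m g sin θ − P = 623.1 − 386 = 237.1 N.
At the threshold f = μ_s N, so μ_s,min = 237.1/522.8 = 0.453.

μ_s,min ≈ 0.453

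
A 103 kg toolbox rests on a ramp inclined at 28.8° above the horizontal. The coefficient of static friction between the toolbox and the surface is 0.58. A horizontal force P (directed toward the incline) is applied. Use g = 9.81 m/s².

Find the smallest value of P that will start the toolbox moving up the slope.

At impending motion up the slope, friction acts down-slope at its limit: f = μ_s N.
Perpendicular to the incline: N = m g cos θ + P sin θ.
Along the incline: P cos θ = m g sin θ + μ_s N = m g sin θ + μ_s (m g cos θ + P sin θ).
Solving, P (cos θ − μ_s sin θ) = m g (sin θ + μ_s cos θ), so P = 103×9.81×(sin 28.8° + 0.58 cos 28.8°)/(cos 28.8° − 0.58 sin 28.8°) = 1010×0.99/0.5969 = 1680 N.

P ≈ 1680 N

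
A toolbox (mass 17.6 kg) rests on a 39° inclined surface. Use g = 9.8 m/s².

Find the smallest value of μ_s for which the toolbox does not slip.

μ_s,min ≈ 0.81

At the slip threshold m g sin θ = μ_s m g cos θ, so μ_s,min = tan θ.
μ_s,min = tan 39° = 0.81.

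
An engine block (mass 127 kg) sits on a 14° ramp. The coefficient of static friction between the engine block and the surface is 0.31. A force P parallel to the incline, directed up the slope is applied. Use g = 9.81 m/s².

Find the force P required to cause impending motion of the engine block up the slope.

At impending motion up the slope, friction acts down-slope at its limit: f = μ_s N.
P is parallel to the surface, so N = m g cos θ = 1210 N.
Along the incline: P = m g sin θ + μ_s N = 301 + 0.31×1210 = 676 N.

P ≈ 676 N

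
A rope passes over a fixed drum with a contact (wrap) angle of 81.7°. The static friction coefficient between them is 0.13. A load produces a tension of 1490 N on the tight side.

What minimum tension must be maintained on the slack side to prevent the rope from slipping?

Capstan equation at impending slip: T_tight/T_slack = e^{μβ}.
β = 81.7° = 1.426 rad; e^{μβ} = e^{0.13×1.426} = 1.204.
T_slack = T_tight / e^{μβ} = 1490 / 1.204 = 1240 N.

T_min ≈ 1240 N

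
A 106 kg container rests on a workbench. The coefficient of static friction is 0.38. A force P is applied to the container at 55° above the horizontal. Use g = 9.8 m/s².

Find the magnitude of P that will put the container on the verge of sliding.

N = m g − P sin α (the pull lifts the container).
At impending slip, P cos α = μ_s N = μ_s (m g − P sin α).
Solving: P (cos α + μ_s sin α) = μ_s m g → P = 0.38×1040/(cos 55° + 0.38 sin 55°) = 395/0.8849 = 446 N.

P ≈ 446 N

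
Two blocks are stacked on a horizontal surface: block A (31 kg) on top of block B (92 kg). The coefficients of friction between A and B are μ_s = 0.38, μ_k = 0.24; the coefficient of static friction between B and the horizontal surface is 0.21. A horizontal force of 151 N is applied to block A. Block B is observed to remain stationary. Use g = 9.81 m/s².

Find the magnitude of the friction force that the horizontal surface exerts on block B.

f ≈ 73 N

The normal force B exerts on A is simply A's weight, N₁ = 304.1 N.
So the A–B interface can sustain at most μ_s N₁ = 115.6 N of static friction.
Since P = 151 N > 115.6 N, A slides on B; the A–B friction is kinetic: f₁ = μ_k N₁ = 0.24×304.1 = 73 N.
By Newton's third law B feels 73 N forward from A. With B stationary, the floor's static friction on B balances it: f₂ = 73 N (well within μ_s(m_A+m_B)g = 253.4 N).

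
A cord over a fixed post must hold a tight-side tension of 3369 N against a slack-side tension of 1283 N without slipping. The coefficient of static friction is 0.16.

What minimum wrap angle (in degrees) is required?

β_min ≈ 346°

T₂/T₁ = e^{μβ} → β = ln(T₂/T₁)/μ.
β = ln(3369/1283)/0.16 = 0.9654/0.16 = 6.034 rad.
In degrees: β = 6.034 × 180/π = 346°.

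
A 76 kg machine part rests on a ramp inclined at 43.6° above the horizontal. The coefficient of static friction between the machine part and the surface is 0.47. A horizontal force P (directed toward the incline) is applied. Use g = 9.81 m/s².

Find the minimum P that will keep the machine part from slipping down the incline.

The machine part tends to slide down (tan θ > μ_s), so at the point of impending slip friction acts up-slope at its limit: f = μ_s N.
Perpendicular to the incline: N = m g cos θ + P sin θ.
Along the incline: P cos θ + μ_s N = m g sin θ, i.e. P cos θ + μ_s (m g cos θ + P sin θ) = m g sin θ.
Solving, P (cos θ + μ_s sin θ) = m g (sin θ − μ_s cos θ), so P = 746×0.3493/1.048 = 248 N.

P_min ≈ 248 N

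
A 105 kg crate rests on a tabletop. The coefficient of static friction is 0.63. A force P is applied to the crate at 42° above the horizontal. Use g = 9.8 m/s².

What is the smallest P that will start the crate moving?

P ≈ 557 N

N = m g − P sin α (the pull lifts the crate).
At impending slip, P cos α = μ_s N = μ_s (m g − P sin α).
Solving: P (cos α + μ_s sin α) = μ_s m g → P = 0.63×1030/(cos 42° + 0.63 sin 42°) = 648/1.165 = 557 N.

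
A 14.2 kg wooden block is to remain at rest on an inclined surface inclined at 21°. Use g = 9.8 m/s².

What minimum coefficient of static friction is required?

At the slip threshold m g sin θ = μ_s m g cos θ, so μ_s,min = tan θ.
μ_s,min = tan 21° = 0.384.

μ_s,min ≈ 0.384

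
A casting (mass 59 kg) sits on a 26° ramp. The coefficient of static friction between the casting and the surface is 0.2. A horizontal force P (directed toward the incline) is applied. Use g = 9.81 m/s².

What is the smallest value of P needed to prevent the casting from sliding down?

The casting tends to slide down (tan θ > μ_s), so at the point of impending slip friction acts up-slope at its limit: f = μ_s N.
Perpendicular to the incline: N = m g cos θ + P sin θ.
Along the incline: P cos θ + μ_s N = m g sin θ, i.e. P cos θ + μ_s (m g cos θ + P sin θ) = m g sin θ.
Solving, P (cos θ + μ_s sin θ) = m g (sin θ − μ_s cos θ), so P = 579×0.2586/0.9865 = 152 N.

P_min ≈ 152 N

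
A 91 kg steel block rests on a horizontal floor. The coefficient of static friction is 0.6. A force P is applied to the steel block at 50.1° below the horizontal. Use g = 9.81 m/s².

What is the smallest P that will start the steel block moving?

N = m g + P sin α (the push presses the steel block into the horizontal floor).
At impending slip, P cos α = μ_s N = μ_s (m g + P sin α).
Solving: P (cos α − μ_s sin α) = μ_s m g → P = 0.6×893/(cos 50.1° − 0.6 sin 50.1°) = 536/0.1812 = 2960 N.

P ≈ 2960 N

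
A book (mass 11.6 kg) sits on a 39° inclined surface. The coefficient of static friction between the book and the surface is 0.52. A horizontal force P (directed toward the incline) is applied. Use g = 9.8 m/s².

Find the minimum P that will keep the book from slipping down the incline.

P_min ≈ 23.2 N

The book tends to slide down (tan θ > μ_s), so at the point of impending slip friction acts up-slope at its limit: f = μ_s N.
Perpendicular to the incline: N = m g cos θ + P sin θ.
Along the incline: P cos θ + μ_s N = m g sin θ, i.e. P cos θ + μ_s (m g cos θ + P sin θ) = m g sin θ.
Solving, P (cos θ + μ_s sin θ) = m g (sin θ − μ_s cos θ), so P = 114×0.2252/1.104 = 23.2 N.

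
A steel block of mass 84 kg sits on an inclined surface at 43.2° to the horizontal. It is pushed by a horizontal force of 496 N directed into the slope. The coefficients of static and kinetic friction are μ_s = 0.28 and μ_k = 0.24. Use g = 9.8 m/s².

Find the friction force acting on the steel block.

The horizontal push has a component P sin θ into the surface, so N = m g cos θ + P sin θ = 600.1 + 339.5 = 939.6 N.
Along the incline, the net driving force (taking up-slope positive) is P cos θ − m g sin θ = 361.6 − 563.5 = -202 N, so equilibrium requires friction f = 202 N (up-slope).
Maximum static friction: μ_s N = 0.28 × 939.6 = 263.1 N.
|f_req| = 202 ≤ 263.1 N → the steel block is in equilibrium; friction equals the required value.

f ≈ 202 N (up the incline)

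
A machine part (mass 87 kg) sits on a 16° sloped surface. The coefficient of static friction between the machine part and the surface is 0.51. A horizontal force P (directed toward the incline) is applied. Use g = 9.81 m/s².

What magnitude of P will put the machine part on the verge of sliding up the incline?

P ≈ 796 N

At impending motion up the slope, friction acts down-slope at its limit: f = μ_s N.
Perpendicular to the incline: N = m g cos θ + P sin θ.
Along the incline: P cos θ = m g sin θ + μ_s N = m g sin θ + μ_s (m g cos θ + P sin θ).
Solving, P (cos θ − μ_s sin θ) = m g (sin θ + μ_s cos θ), so P = 87×9.81×(sin 16° + 0.51 cos 16°)/(cos 16° − 0.51 sin 16°) = 853×0.7659/0.8207 = 796 N.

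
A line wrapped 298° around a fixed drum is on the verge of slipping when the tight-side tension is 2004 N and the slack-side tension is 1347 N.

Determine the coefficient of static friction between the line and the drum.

T₂/T₁ = e^{μβ} → μ = ln(T₂/T₁)/β.
β = 298° = 5.201 rad.
μ = ln(2004/1347)/5.201 = ln(1.488)/5.201 = 0.0764.

μ ≈ 0.0764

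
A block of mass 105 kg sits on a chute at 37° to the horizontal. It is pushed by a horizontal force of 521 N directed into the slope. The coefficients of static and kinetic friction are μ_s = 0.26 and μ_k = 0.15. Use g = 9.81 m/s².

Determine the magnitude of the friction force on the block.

f ≈ 204 N (up the incline)

The horizontal push has a component P sin θ into the surface, so N = m g cos θ + P sin θ = 822.6 + 313.5 = 1136 N.
Parallel to the incline: P cos θ − m g sin θ = 416.1 − 619.9 = -203.8 N; the friction needed to balance this is 203.8 N acting up the slope.
The limit of static friction is μ_s N = 295.4 N.
|f_req| = 203.8 ≤ 295.4 N → the block is in equilibrium; friction equals the required value.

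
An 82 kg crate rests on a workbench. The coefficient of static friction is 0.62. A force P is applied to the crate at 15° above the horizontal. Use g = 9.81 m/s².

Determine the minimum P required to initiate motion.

P ≈ 443 N

N = m g − P sin α (the pull lifts the crate).
At impending slip, P cos α = μ_s N = μ_s (m g − P sin α).
Solving: P (cos α + μ_s sin α) = μ_s m g → P = 0.62×804/(cos 15° + 0.62 sin 15°) = 499/1.126 = 443 N.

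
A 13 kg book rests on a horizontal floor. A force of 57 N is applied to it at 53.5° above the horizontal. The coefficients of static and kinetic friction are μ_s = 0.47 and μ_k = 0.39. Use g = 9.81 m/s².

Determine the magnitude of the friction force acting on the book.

Vertical equilibrium gives N = m g − P sin α = 81.71 N.
Horizontally, friction must balance P cos α = 33.9 N.
μ_s N = 0.47 × 81.71 = 38.4 N.
Since 33.9 N does not exceed the limit, the book stays at rest and f = 33.9 N.

f ≈ 33.9 N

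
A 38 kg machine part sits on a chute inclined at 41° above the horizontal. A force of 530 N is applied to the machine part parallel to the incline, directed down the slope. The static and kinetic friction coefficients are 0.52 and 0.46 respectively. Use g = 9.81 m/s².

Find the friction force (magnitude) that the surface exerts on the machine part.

f ≈ 129 N (up the incline)

Normal force: N = m g cos θ = 38 × 9.81 × cos 41° = 281.3 N.
The friction needed for equilibrium is m g sin θ + P = 244.6 + 530 = 774.6 N, measured positive up-slope.
Static friction can supply at most μ_s N = 146.3 N.
Since |774.6| > 146.3 N, static friction cannot hold it; the machine part slides down the incline and kinetic friction applies: f = μ_k N = 0.46 × 281.3 = 129 N.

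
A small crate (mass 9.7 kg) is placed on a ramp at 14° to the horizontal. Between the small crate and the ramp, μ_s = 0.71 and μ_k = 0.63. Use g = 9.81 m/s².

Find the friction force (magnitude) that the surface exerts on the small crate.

f ≈ 23 N (up the incline)

Normal force: N = m g cos θ = 9.7 × 9.81 × cos 14° = 92.33 N.
Along the slope the weight component is m g sin θ = 23.02 N; friction must supply exactly this, acting up-slope.
Static friction can supply at most μ_s N = 65.55 N.
Since |23.02| ≤ 65.55 N, static friction is sufficient; f equals the required value, not μ_s N.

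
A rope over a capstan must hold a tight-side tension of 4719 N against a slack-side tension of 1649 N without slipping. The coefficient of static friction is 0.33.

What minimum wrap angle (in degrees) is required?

T₂/T₁ = e^{μβ} → β = ln(T₂/T₁)/μ.
β = ln(4719/1649)/0.33 = 1.051/0.33 = 3.186 rad.
In degrees: β = 3.186 × 180/π = 183°.

β_min ≈ 183°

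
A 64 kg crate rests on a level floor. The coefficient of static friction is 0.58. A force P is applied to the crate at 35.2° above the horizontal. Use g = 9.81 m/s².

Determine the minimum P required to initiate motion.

P ≈ 316 N

N = m g − P sin α (the pull lifts the crate).
At impending slip, P cos α = μ_s N = μ_s (m g − P sin α).
Solving: P (cos α + μ_s sin α) = μ_s m g → P = 0.58×628/(cos 35.2° + 0.58 sin 35.2°) = 364/1.151 = 316 N.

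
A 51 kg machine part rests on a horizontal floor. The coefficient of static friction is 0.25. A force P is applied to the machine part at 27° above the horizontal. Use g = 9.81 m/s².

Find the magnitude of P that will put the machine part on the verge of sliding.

P ≈ 125 N

N = m g − P sin α (the pull lifts the machine part).
At impending slip, P cos α = μ_s N = μ_s (m g − P sin α).
Solving: P (cos α + μ_s sin α) = μ_s m g → P = 0.25×500/(cos 27° + 0.25 sin 27°) = 125/1.005 = 125 N.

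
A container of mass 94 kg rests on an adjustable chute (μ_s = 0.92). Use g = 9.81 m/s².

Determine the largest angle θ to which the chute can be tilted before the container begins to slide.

At the slip threshold, m g sin θ = μ_s · m g cos θ, so tan θ = μ_s.
θ_max = arctan(0.92) = 42.6°.

θ_max ≈ 42.6°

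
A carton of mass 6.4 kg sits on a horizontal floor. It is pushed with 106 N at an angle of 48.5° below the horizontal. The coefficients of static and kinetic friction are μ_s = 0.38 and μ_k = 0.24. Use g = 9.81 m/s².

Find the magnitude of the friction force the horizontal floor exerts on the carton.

f ≈ 34.1 N

Vertical equilibrium gives N = m g + P sin α = 142.2 N.
For equilibrium, f = P cos α = 106×cos 48.5° = 70.24 N.
μ_s N = 0.38 × 142.2 = 54.03 N.
70.24 > 54.03 N → the carton slides; f = μ_k N = 0.24×142.2 = 34.1 N.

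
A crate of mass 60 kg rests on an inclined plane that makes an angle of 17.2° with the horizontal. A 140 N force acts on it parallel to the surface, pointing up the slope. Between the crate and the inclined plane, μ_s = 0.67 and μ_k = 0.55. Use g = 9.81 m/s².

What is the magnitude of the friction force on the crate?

f ≈ 34.1 N (up the incline)

Normal force: N = m g cos θ = 60 × 9.81 × cos 17.2° = 562.3 N.
Parallel to the incline, ΣF = 0 gives f = m g sin θ − P = 174.1 − 140 = 34.05 N (up-slope positive).
The static-friction ceiling is μ_s N = 0.67 × 562.3 = 376.7 N.
Since |34.05| ≤ 376.7 N, no slip — friction simply equals what equilibrium demands.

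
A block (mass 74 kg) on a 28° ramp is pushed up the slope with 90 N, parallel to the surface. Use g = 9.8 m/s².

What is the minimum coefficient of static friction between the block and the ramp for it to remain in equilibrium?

μ_s,min ≈ 0.391

N = m g cos θ = 640.3 N.
Friction must make up the shortfall along the incline: f = m g sin θ − P = 340.5 − 90 = 250.5 N.
At the threshold f = μ_s N, so μ_s,min = 250.5/640.3 = 0.391.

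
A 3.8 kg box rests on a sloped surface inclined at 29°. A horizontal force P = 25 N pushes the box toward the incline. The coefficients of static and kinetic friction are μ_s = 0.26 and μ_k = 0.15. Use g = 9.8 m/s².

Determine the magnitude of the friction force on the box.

f ≈ 3.81 N (down the incline)

Resolve perpendicular to the incline: N = m g cos θ + P sin θ = 3.8×9.8×cos 29° + 25×sin 29° = 44.69 N.
Along the incline, the net driving force (taking up-slope positive) is P cos θ − m g sin θ = 21.87 − 18.05 = 3.811 N, so equilibrium requires friction f = -3.811 N (down-slope).
Maximum static friction: μ_s N = 0.26 × 44.69 = 11.62 N.
Since 3.811 N is within the 11.62 N limit, the box stays put and friction is exactly 3.81 N.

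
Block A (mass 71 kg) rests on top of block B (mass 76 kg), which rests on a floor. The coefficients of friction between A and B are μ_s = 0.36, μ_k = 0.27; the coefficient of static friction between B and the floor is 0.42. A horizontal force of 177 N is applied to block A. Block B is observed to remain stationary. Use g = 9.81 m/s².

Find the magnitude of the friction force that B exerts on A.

Normal force at the A–B interface: N₁ = m_A g = 696.5 N.
So the A–B interface can sustain at most μ_s N₁ = 250.7 N of static friction.
Since P = 177 N ≤ 250.7 N, A does not slip on B; friction on A equals P = 177 N.
B experiences an equal 177 N forward from A (third law). B is in equilibrium, so the floor supplies f₂ = 177 N of static friction (limit μ_s(m_A+m_B)g = 605.7 N, not exceeded).

f ≈ 177 N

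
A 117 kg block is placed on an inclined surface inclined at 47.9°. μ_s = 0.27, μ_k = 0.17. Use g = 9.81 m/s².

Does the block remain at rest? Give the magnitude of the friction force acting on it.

N = m g cos θ = 769 N.
Down-slope weight component: m g sin θ = 852 N.
μ_s N = 208 N.
852 > 208 N, so it slides; kinetic friction f = μ_k N = 0.17×769 = 131 N.

f ≈ 131 N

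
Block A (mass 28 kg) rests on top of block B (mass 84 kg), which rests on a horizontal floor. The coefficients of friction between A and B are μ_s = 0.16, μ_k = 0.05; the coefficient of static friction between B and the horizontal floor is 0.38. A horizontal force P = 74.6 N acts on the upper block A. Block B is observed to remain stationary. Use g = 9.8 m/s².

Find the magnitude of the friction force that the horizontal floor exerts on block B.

Between the blocks, N₁ = m_A g = 274.4 N.
Maximum static friction on A from B: μ_s N₁ = 0.16×274.4 = 43.9 N.
Since P = 74.6 N > 43.9 N, A slides on B; the A–B friction is kinetic: f₁ = μ_k N₁ = 0.05×274.4 = 13.7 N.
B experiences an equal 13.7 N forward from A (third law). B is in equilibrium, so the floor supplies f₂ = 13.7 N of static friction (limit μ_s(m_A+m_B)g = 417.1 N, not exceeded).

f ≈ 13.7 N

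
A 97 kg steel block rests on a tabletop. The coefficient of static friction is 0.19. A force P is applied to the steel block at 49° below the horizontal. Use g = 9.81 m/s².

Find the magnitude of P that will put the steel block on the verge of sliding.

N = m g + P sin α (the push presses the steel block into the tabletop).
At impending slip, P cos α = μ_s N = μ_s (m g + P sin α).
Solving: P (cos α − μ_s sin α) = μ_s m g → P = 0.19×952/(cos 49° − 0.19 sin 49°) = 181/0.5127 = 353 N.

P ≈ 353 N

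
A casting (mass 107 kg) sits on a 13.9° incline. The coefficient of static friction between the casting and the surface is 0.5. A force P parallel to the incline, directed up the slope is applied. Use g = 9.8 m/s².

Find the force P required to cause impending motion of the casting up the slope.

At impending motion up the slope, friction acts down-slope at its limit: f = μ_s N.
P is parallel to the surface, so N = m g cos θ = 1020 N.
Along the incline: P = m g sin θ + μ_s N = 252 + 0.5×1020 = 761 N.

P ≈ 761 N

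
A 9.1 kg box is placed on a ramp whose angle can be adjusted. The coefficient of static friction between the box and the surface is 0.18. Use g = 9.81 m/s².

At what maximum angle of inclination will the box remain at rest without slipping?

θ_max ≈ 10.2°

At the slip threshold, m g sin θ = μ_s · m g cos θ, so tan θ = μ_s.
θ_max = arctan(0.18) = 10.2°.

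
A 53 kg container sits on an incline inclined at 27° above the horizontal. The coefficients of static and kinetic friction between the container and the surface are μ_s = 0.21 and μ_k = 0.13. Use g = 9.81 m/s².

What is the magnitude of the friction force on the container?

f ≈ 60.2 N (up the incline)

The normal reaction is N = m g cos θ = 463.3 N.
For equilibrium along the incline, friction must balance the weight component: f = m g sin θ = 236 N up the slope.
Maximum static friction available: μ_s N = 0.21 × 463.3 = 97.28 N.
|236| exceeds 97.28 N, so the container slips down-slope; friction is kinetic, f = μ_k N = 0.13×463.3 = 60.2 N.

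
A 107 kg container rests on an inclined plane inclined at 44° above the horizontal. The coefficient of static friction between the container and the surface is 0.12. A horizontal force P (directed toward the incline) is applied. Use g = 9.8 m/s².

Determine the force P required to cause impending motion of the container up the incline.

P ≈ 1290 N

At impending motion up the slope, friction acts down-slope at its limit: f = μ_s N.
Perpendicular to the incline: N = m g cos θ + P sin θ.
Along the incline: P cos θ = m g sin θ + μ_s N = m g sin θ + μ_s (m g cos θ + P sin θ).
Solving, P (cos θ − μ_s sin θ) = m g (sin θ + μ_s cos θ), so P = 107×9.8×(sin 44° + 0.12 cos 44°)/(cos 44° − 0.12 sin 44°) = 1050×0.781/0.636 = 1290 N.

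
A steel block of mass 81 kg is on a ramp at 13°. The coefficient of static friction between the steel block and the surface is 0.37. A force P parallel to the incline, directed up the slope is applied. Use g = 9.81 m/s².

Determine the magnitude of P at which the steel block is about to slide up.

At impending motion up the slope, friction acts down-slope at its limit: f = μ_s N.
P is parallel to the surface, so N = m g cos θ = 774 N.
Along the incline: P = m g sin θ + μ_s N = 179 + 0.37×774 = 465 N.

P ≈ 465 N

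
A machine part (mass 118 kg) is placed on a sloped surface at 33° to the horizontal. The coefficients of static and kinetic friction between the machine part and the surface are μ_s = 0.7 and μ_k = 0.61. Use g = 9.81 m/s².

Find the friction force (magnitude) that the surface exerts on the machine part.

f ≈ 630 N (up the incline)

The normal reaction is N = m g cos θ = 970.8 N.
For equilibrium along the incline, friction must balance the weight component: f = m g sin θ = 630.5 N up the slope.
The static-friction ceiling is μ_s N = 0.7 × 970.8 = 679.6 N.
Since |630.5| ≤ 679.6 N, the machine part remains in static equilibrium and friction takes exactly the required value.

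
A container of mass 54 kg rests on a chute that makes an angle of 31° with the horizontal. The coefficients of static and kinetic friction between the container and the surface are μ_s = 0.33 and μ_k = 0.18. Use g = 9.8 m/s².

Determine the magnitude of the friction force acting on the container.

f ≈ 81.7 N (up the incline)

The normal reaction is N = m g cos θ = 453.6 N.
Along the slope the weight component is m g sin θ = 272.6 N; friction must supply exactly this, acting up-slope.
Static friction can supply at most μ_s N = 149.7 N.
Since |272.6| > 149.7 N, static friction cannot hold it; the container slides down the incline and kinetic friction applies: f = μ_k N = 0.18 × 453.6 = 81.7 N.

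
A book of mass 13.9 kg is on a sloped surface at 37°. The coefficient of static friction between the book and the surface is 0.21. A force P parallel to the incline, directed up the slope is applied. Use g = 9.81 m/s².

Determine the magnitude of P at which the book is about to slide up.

P ≈ 105 N

At impending motion up the slope, friction acts down-slope at its limit: f = μ_s N.
P is parallel to the surface, so N = m g cos θ = 109 N.
Along the incline: P = m g sin θ + μ_s N = 82.1 + 0.21×109 = 105 N.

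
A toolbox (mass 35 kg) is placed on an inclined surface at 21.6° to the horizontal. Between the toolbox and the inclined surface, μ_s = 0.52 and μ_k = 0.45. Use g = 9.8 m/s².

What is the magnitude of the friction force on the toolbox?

Perpendicular to the surface, N = m g cos θ = 35·9.8·cos 21.6° = 318.9 N.
For equilibrium along the incline, friction must balance the weight component: f = m g sin θ = 126.3 N up the slope.
Maximum static friction available: μ_s N = 0.52 × 318.9 = 165.8 N.
Since |126.3| ≤ 165.8 N, static friction is sufficient; f equals the required value, not μ_s N.

f ≈ 126 N (up the incline)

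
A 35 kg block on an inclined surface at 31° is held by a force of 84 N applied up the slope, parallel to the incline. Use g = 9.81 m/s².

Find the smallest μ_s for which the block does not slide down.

N = m g cos θ = 294.3 N.
Friction must make up the shortfall along the incline: f = m g sin θ − P = 176.8 − 84 = 92.84 N.
At the threshold f = μ_s N, so μ_s,min = 92.84/294.3 = 0.315.

μ_s,min ≈ 0.315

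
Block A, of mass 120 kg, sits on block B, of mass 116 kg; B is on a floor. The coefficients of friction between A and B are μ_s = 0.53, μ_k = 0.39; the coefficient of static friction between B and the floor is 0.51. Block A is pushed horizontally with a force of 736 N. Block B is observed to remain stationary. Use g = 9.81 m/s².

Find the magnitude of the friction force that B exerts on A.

f ≈ 459 N

The normal force B exerts on A is simply A's weight, N₁ = 1177 N.
So the A–B interface can sustain at most μ_s N₁ = 623.9 N of static friction.
P = 736 N exceeds that limit, so A slips over B and the interface friction becomes kinetic: f₁ = μ_k N₁ = 0.39×1177 = 459 N.
B experiences an equal 459 N forward from A (third law). B is in equilibrium, so the floor supplies f₂ = 459 N of static friction (limit μ_s(m_A+m_B)g = 1181 N, not exceeded).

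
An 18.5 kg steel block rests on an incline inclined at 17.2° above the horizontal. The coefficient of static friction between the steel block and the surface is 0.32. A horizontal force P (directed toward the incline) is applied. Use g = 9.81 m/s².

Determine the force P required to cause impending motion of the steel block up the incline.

P ≈ 127 N

At impending motion up the slope, friction acts down-slope at its limit: f = μ_s N.
Perpendicular to the incline: N = m g cos θ + P sin θ.
Along the incline: P cos θ = m g sin θ + μ_s N = m g sin θ + μ_s (m g cos θ + P sin θ).
Solving, P (cos θ − μ_s sin θ) = m g (sin θ + μ_s cos θ), so P = 18.5×9.81×(sin 17.2° + 0.32 cos 17.2°)/(cos 17.2° − 0.32 sin 17.2°) = 181×0.6014/0.8607 = 127 N.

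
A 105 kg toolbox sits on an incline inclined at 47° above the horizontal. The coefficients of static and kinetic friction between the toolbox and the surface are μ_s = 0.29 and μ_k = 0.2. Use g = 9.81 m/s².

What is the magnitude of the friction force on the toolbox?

Normal force: N = m g cos θ = 105 × 9.81 × cos 47° = 702.5 N.
Along the slope the weight component is m g sin θ = 753.3 N; friction must supply exactly this, acting up-slope.
Maximum static friction available: μ_s N = 0.29 × 702.5 = 203.7 N.
Since |753.3| > 203.7 N, static friction cannot hold it; the toolbox slides down the incline and kinetic friction applies: f = μ_k N = 0.2 × 702.5 = 140 N.

f ≈ 140 N (up the incline)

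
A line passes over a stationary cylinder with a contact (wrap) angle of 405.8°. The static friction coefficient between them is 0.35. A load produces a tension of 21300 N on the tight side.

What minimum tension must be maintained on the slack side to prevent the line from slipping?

T_min ≈ 1790 N

Capstan equation at impending slip: T_tight/T_slack = e^{μβ}.
β = 405.8° = 7.083 rad; e^{μβ} = e^{0.35×7.083} = 11.93.
T_slack = T_tight / e^{μβ} = 21300 / 11.93 = 1790 N.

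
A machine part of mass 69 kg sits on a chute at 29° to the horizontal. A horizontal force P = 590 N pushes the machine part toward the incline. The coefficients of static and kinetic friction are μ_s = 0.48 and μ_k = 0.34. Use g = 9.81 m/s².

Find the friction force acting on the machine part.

Resolve perpendicular to the incline: N = m g cos θ + P sin θ = 69×9.81×cos 29° + 590×sin 29° = 878.1 N.
Along the incline, the net driving force (taking up-slope positive) is P cos θ − m g sin θ = 516 − 328.2 = 187.9 N, so equilibrium requires friction f = -187.9 N (down-slope).
The limit of static friction is μ_s N = 421.5 N.
|f_req| = 187.9 ≤ 421.5 N → the machine part is in equilibrium; friction equals the required value.

f ≈ 188 N (down the incline)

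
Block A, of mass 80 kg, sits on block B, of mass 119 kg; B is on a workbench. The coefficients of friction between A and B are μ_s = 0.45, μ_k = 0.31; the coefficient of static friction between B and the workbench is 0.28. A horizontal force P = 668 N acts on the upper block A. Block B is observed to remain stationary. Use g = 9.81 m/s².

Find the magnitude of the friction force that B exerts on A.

f ≈ 243 N

The normal force B exerts on A is simply A's weight, N₁ = 784.8 N.
So the A–B interface can sustain at most μ_s N₁ = 353.2 N of static friction.
Since P = 668 N > 353.2 N, A slides on B; the A–B friction is kinetic: f₁ = μ_k N₁ = 0.31×784.8 = 243 N.
B experiences an equal 243 N forward from A (third law). B is in equilibrium, so the floor supplies f₂ = 243 N of static friction (limit μ_s(m_A+m_B)g = 546.6 N, not exceeded).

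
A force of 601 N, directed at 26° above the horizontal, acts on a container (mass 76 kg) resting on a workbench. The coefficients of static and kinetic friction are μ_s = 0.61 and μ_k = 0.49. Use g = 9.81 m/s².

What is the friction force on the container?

N = m g − P sin α = 745.6 − 601×sin 26° = 482.1 N.
For equilibrium, f = P cos α = 601×cos 26° = 540.2 N.
The static-friction limit is μ_s N = 294.1 N.
The required friction exceeds μ_s N, so the container moves and f = μ_k N = 236 N.

f ≈ 236 N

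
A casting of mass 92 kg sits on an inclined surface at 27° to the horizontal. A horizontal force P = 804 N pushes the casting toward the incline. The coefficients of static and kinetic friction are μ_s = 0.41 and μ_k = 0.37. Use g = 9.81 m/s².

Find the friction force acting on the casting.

Resolve perpendicular to the incline: N = m g cos θ + P sin θ = 92×9.81×cos 27° + 804×sin 27° = 1169 N.
Along the incline, the net driving force (taking up-slope positive) is P cos θ − m g sin θ = 716.4 − 409.7 = 306.6 N, so equilibrium requires friction f = -306.6 N (down-slope).
Maximum static friction: μ_s N = 0.41 × 1169 = 479.4 N.
Since 306.6 N is within the 479.4 N limit, the casting stays put and friction is exactly 307 N.

f ≈ 307 N (down the incline)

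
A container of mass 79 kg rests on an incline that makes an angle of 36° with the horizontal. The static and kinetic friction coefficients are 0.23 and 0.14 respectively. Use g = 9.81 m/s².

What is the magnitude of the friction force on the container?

Perpendicular to the surface, N = m g cos θ = 79·9.81·cos 36° = 627 N.
For equilibrium along the incline, friction must balance the weight component: f = m g sin θ = 455.5 N up the slope.
Maximum static friction available: μ_s N = 0.23 × 627 = 144.2 N.
Since |455.5| > 144.2 N, static friction cannot hold it; the container slides down the incline and kinetic friction applies: f = μ_k N = 0.14 × 627 = 87.8 N.

f ≈ 87.8 N (up the incline)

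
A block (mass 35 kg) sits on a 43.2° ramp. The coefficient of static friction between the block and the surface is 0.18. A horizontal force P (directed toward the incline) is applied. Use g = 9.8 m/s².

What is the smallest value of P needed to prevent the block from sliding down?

P_min ≈ 223 N

The block tends to slide down (tan θ > μ_s), so at the point of impending slip friction acts up-slope at its limit: f = μ_s N.
Perpendicular to the incline: N = m g cos θ + P sin θ.
Along the incline: P cos θ + μ_s N = m g sin θ, i.e. P cos θ + μ_s (m g cos θ + P sin θ) = m g sin θ.
Solving, P (cos θ + μ_s sin θ) = m g (sin θ − μ_s cos θ), so P = 343×0.5533/0.8522 = 223 N.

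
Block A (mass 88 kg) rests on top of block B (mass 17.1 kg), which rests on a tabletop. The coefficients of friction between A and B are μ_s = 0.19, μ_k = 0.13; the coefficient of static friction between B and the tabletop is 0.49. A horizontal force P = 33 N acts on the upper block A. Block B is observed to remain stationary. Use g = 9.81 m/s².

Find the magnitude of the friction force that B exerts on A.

f ≈ 33 N

The normal force B exerts on A is simply A's weight, N₁ = 863.3 N.
So the A–B interface can sustain at most μ_s N₁ = 164 N of static friction.
Since P = 33 N ≤ 164 N, A does not slip on B; friction on A equals P = 33 N.
B experiences an equal 33 N forward from A (third law). B is in equilibrium, so the floor supplies f₂ = 33 N of static friction (limit μ_s(m_A+m_B)g = 505.2 N, not exceeded).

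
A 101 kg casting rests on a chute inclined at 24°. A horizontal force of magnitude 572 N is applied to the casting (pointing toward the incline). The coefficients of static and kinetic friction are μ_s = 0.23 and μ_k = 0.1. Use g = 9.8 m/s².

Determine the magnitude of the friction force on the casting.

The horizontal push has a component P sin θ into the surface, so N = m g cos θ + P sin θ = 904.2 + 232.7 = 1137 N.
Along the incline, the net driving force (taking up-slope positive) is P cos θ − m g sin θ = 522.5 − 402.6 = 120 N, so equilibrium requires friction f = -120 N (down-slope).
The limit of static friction is μ_s N = 261.5 N.
|f_req| = 120 ≤ 261.5 N → the casting is in equilibrium; friction equals the required value.

f ≈ 120 N (down the incline)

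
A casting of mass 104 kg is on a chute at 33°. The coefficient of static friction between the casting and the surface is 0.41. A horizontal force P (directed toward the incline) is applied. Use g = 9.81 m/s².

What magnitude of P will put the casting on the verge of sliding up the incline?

P ≈ 1470 N

At impending motion up the slope, friction acts down-slope at its limit: f = μ_s N.
Perpendicular to the incline: N = m g cos θ + P sin θ.
Along the incline: P cos θ = m g sin θ + μ_s N = m g sin θ + μ_s (m g cos θ + P sin θ).
Solving, P (cos θ − μ_s sin θ) = m g (sin θ + μ_s cos θ), so P = 104×9.81×(sin 33° + 0.41 cos 33°)/(cos 33° − 0.41 sin 33°) = 1020×0.8885/0.6154 = 1470 N.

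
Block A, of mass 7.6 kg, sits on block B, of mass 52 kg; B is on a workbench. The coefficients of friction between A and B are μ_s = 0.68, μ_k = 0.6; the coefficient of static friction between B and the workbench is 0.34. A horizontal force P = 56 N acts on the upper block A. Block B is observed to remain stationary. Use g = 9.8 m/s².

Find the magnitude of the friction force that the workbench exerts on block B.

f ≈ 44.7 N

The normal force B exerts on A is simply A's weight, N₁ = 74.48 N.
Maximum static friction on A from B: μ_s N₁ = 0.68×74.48 = 50.65 N.
Since P = 56 N > 50.65 N, A slides on B; the A–B friction is kinetic: f₁ = μ_k N₁ = 0.6×74.48 = 44.7 N.
B experiences an equal 44.7 N forward from A (third law). B is in equilibrium, so the floor supplies f₂ = 44.7 N of static friction (limit μ_s(m_A+m_B)g = 198.6 N, not exceeded).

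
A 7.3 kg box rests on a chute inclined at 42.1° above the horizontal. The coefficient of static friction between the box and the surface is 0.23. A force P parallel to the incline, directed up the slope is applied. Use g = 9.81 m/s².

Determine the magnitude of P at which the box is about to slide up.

At impending motion up the slope, friction acts down-slope at its limit: f = μ_s N.
P is parallel to the surface, so N = m g cos θ = 53.1 N.
Along the incline: P = m g sin θ + μ_s N = 48 + 0.23×53.1 = 60.2 N.

P ≈ 60.2 N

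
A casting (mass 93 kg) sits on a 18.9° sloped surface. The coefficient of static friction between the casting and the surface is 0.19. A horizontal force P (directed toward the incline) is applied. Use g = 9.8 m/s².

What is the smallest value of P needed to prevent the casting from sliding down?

P_min ≈ 130 N

The casting tends to slide down (tan θ > μ_s), so at the point of impending slip friction acts up-slope at its limit: f = μ_s N.
Perpendicular to the incline: N = m g cos θ + P sin θ.
Along the incline: P cos θ + μ_s N = m g sin θ, i.e. P cos θ + μ_s (m g cos θ + P sin θ) = m g sin θ.
Solving, P (cos θ + μ_s sin θ) = m g (sin θ − μ_s cos θ), so P = 911×0.1442/1.008 = 130 N.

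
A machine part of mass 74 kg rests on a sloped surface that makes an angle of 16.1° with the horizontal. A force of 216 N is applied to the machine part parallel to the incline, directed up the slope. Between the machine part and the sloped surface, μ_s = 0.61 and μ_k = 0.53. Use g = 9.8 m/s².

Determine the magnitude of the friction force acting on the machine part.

Normal force: N = m g cos θ = 74 × 9.8 × cos 16.1° = 696.8 N.
Parallel to the incline, ΣF = 0 gives f = m g sin θ − P = 201.1 − 216 = -14.89 N (up-slope positive).
The static-friction ceiling is μ_s N = 0.61 × 696.8 = 425 N.
Since |-14.89| ≤ 425 N, no slip — friction simply equals what equilibrium demands.

f ≈ 14.9 N (down the incline)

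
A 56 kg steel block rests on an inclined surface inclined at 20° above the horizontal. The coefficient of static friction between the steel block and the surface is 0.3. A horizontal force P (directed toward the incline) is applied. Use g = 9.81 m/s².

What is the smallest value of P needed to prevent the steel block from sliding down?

The steel block tends to slide down (tan θ > μ_s), so at the point of impending slip friction acts up-slope at its limit: f = μ_s N.
Perpendicular to the incline: N = m g cos θ + P sin θ.
Along the incline: P cos θ + μ_s N = m g sin θ, i.e. P cos θ + μ_s (m g cos θ + P sin θ) = m g sin θ.
Solving, P (cos θ + μ_s sin θ) = m g (sin θ − μ_s cos θ), so P = 549×0.06011/1.042 = 31.7 N.

P_min ≈ 31.7 N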